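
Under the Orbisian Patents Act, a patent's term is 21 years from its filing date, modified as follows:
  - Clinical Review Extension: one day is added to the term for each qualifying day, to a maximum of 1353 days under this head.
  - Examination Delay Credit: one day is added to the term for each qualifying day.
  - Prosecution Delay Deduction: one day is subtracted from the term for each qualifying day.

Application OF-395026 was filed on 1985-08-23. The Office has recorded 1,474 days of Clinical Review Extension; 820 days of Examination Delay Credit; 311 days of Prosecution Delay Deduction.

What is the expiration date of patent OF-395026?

Base term: filing date + 21 years → 23 August 2006.
Clinical Review Extension: 1474 days claimed exceeds the 1353-day cap, so +1353 days → 7 May 2010.
Examination Delay Credit: +820 days → 4 August 2012.
Prosecution Delay Deduction: −311 days → 28 September 2011.

2011-09-28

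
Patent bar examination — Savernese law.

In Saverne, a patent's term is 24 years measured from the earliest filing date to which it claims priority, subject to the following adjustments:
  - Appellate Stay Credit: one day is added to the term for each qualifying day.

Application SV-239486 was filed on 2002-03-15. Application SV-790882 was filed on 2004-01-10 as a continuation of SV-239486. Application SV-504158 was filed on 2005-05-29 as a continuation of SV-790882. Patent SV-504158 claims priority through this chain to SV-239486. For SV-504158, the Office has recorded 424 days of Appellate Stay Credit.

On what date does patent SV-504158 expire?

2027-05-13

Earliest priority filing: 15 March 2002.
Base term: 15 March 2002 + 24 years → 15 March 2026.
Appellate Stay Credit: +424 days → 13 May 2027.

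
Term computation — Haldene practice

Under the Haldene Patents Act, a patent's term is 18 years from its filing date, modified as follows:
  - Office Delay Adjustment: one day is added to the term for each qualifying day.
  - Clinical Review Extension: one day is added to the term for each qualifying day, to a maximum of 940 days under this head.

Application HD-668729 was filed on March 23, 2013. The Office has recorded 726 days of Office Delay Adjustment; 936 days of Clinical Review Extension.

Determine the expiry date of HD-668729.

Base term: filing date + 18 years → 23 March 2031.
Office Delay Adjustment: +726 days → 18 March 2033.
Clinical Review Extension: 936 days (within the 940-day cap) → +936 days → 10 October 2035.

October 10, 2035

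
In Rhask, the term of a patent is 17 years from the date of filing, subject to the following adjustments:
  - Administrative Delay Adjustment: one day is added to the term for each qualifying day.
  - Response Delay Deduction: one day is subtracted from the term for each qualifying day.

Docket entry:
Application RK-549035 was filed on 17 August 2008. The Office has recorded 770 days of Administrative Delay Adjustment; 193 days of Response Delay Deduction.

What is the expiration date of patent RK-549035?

Base term: filing date + 17 years → 17 August 2025.
Administrative Delay Adjustment: +770 days → 26 September 2027.
Response Delay Deduction: −193 days → 17 March 2027.

March 17, 2027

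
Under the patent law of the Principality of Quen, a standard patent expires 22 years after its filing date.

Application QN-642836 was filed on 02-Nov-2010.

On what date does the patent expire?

November 2, 2032

Filing date + 22 years → 2 November 2032.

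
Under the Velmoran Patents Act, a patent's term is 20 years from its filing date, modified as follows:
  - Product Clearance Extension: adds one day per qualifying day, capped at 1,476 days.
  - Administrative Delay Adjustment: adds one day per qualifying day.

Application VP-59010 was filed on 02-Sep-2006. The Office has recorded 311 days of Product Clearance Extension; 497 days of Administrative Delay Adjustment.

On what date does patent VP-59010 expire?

Base term: filing date + 20 years → 2 September 2026.
Product Clearance Extension: 311 days (within the 1476-day cap) → +311 days → 10 July 2027.
Administrative Delay Adjustment: +497 days → 18 November 2028.

2028-11-18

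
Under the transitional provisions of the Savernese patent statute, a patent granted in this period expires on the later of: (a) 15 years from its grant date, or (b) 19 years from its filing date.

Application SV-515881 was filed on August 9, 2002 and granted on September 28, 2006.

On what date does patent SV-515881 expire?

2021-09-28

(a) grant + 15 years → 28 September 2021.
(b) filing + 19 years → 9 August 2021.
Later of the two: 28 September 2021.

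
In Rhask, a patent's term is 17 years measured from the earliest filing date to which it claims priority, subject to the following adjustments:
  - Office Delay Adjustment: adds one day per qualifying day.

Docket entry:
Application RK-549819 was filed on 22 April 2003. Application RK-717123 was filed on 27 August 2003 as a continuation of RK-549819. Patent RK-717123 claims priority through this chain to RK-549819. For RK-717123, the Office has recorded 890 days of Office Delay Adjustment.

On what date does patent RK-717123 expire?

2022-09-29

Earliest priority filing: 22 April 2003.
Base term: 22 April 2003 + 17 years → 22 April 2020.
Office Delay Adjustment: +890 days → 29 September 2022.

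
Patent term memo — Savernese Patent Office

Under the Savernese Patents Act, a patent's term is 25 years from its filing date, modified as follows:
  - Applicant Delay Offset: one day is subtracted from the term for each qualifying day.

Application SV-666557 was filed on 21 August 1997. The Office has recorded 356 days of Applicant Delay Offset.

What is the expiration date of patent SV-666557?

2021-08-30

Base term: filing date + 25 years → 21 August 2022.
Applicant Delay Offset: −356 days → 30 August 2021.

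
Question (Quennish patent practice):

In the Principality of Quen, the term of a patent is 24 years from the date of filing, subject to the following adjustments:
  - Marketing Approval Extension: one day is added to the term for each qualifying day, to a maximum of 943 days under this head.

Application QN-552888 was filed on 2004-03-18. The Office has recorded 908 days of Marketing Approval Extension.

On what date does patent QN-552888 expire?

September 12, 2030

Base term: filing date + 24 years → 18 March 2028.
Marketing Approval Extension: 908 days (within the 943-day cap) → +908 days → 12 September 2030.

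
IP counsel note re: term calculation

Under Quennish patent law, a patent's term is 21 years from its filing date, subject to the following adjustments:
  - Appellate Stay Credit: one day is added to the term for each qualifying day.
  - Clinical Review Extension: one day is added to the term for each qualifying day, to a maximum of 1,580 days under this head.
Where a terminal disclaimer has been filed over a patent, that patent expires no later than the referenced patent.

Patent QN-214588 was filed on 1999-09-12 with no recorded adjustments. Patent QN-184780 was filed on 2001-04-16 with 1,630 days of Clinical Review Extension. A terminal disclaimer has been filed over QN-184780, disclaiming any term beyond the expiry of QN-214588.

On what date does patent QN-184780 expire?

September 12, 2020

Natural term of QN-184780:
  Base: filing + 21 years → 16 April 2022.
  Clinical Review Extension: 1630 days claimed exceeds the 1580-day cap, so +1580 days → 13 August 2026.
Expiry of referenced patent QN-214588:
  Base: filing + 21 years → 12 September 2020.
Terminal disclaimer: QN-184780 expires on the earlier of 13 August 2026 and 12 September 2020.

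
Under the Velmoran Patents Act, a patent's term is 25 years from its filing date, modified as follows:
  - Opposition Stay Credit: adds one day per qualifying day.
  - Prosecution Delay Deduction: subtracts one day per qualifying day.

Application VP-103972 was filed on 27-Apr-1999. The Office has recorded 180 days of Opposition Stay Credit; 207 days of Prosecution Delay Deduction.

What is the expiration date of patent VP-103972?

March 31, 2024

Base term: filing date + 25 years → 27 April 2024.
Opposition Stay Credit: +180 days → 24 October 2024.
Prosecution Delay Deduction: −207 days → 31 March 2024.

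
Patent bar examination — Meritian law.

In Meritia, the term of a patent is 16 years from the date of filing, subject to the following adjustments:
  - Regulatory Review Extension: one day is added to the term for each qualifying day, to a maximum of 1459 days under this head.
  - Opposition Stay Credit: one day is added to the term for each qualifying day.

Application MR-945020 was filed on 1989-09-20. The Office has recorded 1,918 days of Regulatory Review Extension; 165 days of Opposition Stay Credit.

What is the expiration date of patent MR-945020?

Base term: filing date + 16 years → 20 September 2005.
Regulatory Review Extension: 1918 days claimed exceeds the 1459-day cap, so +1459 days → 18 September 2009.
Opposition Stay Credit: +165 days → 2 March 2010.

2010-03-02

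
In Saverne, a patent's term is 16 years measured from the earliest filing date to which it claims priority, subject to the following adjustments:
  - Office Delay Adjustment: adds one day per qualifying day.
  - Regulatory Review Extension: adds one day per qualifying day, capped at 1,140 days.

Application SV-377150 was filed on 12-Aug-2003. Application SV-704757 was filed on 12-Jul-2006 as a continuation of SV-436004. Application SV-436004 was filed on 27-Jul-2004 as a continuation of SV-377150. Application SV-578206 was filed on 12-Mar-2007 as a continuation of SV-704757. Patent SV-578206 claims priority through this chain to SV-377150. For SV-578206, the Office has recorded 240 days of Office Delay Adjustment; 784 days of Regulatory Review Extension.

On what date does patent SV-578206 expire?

Earliest priority filing: 12 August 2003.
Base term: 12 August 2003 + 16 years → 12 August 2019.
Office Delay Adjustment: +240 days → 8 April 2020.
Regulatory Review Extension: 784 days (within the 1140-day cap) → +784 days → 1 June 2022.

2022-06-01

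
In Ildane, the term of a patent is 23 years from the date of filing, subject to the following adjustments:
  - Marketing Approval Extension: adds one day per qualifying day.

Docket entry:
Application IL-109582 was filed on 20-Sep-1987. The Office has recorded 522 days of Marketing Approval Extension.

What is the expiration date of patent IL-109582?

Base term: filing date + 23 years → 20 September 2010.
Marketing Approval Extension: +522 days → 24 February 2012.

February 24, 2012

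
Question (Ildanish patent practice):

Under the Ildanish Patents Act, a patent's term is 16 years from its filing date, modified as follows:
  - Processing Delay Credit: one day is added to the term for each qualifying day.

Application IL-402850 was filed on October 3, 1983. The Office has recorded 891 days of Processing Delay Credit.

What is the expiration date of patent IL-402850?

March 12, 2002

Base term: filing date + 16 years → 3 October 1999.
Processing Delay Credit: +891 days → 12 March 2002.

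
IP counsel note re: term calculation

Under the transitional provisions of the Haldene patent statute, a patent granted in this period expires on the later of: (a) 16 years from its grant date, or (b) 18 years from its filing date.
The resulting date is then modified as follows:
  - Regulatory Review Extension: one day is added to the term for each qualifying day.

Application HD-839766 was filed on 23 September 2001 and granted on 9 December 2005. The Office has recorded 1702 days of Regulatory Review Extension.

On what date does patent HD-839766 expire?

(a) grant + 16 years → 9 December 2021.
(b) filing + 18 years → 23 September 2019.
Later of the two: 9 December 2021.
Regulatory Review Extension: +1702 days → 7 August 2026.

August 7, 2026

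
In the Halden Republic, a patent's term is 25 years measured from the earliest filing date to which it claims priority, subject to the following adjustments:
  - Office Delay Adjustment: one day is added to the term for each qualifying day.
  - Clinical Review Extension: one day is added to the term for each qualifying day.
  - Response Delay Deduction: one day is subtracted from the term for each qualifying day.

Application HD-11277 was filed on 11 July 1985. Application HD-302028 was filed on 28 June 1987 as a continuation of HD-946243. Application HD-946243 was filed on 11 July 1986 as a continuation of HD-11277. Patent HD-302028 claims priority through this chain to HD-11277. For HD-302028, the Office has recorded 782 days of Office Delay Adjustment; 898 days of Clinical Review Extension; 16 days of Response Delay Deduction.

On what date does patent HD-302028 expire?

2015-01-30

Earliest priority filing: 11 July 1985.
Base term: 11 July 1985 + 25 years → 11 July 2010.
Office Delay Adjustment: +782 days → 31 August 2012.
Clinical Review Extension: +898 days → 15 February 2015.
Response Delay Deduction: −16 days → 30 January 2015.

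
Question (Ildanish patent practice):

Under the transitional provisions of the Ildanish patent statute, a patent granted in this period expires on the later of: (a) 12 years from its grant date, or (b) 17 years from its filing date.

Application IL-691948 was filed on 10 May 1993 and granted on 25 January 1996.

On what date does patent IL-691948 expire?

2010-05-10

(a) grant + 12 years → 25 January 2008.
(b) filing + 17 years → 10 May 2010.
Later of the two: 10 May 2010.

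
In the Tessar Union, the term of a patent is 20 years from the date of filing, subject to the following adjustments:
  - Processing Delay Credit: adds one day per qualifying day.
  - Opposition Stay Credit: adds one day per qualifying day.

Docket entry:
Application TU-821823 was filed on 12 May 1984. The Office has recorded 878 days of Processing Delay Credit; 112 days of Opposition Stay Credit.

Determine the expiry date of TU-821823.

Base term: filing date + 20 years → 12 May 2004.
Processing Delay Credit: +878 days → 7 October 2006.
Opposition Stay Credit: +112 days → 27 January 2007.

2007-01-27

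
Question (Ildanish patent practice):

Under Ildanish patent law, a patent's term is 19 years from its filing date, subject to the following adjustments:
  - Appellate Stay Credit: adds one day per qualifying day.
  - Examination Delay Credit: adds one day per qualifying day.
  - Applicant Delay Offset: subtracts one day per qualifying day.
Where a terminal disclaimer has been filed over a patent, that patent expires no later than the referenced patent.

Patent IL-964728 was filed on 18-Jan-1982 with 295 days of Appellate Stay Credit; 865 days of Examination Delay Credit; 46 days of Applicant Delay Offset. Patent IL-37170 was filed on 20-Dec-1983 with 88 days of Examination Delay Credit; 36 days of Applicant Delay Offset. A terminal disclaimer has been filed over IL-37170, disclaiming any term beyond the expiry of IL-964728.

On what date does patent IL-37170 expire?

February 10, 2003

Natural term of IL-37170:
  Base: filing + 19 years → 20 December 2002.
  Examination Delay Credit: +88 days → 18 March 2003.
  Applicant Delay Offset: −36 days → 10 February 2003.
Expiry of referenced patent IL-964728:
  Base: filing + 19 years → 18 January 2001.
  Appellate Stay Credit: +295 days → 9 November 2001.
  Examination Delay Credit: +865 days → 23 March 2004.
  Applicant Delay Offset: −46 days → 6 February 2004.
Terminal disclaimer: IL-37170 expires on the earlier of 10 February 2003 and 6 February 2004.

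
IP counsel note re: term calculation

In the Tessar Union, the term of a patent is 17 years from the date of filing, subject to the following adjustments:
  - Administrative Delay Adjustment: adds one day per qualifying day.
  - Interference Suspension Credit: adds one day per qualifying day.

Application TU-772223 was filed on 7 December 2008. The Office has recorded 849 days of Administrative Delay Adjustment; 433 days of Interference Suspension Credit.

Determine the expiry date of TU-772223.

Base term: filing date + 17 years → 7 December 2025.
Administrative Delay Adjustment: +849 days → 4 April 2028.
Interference Suspension Credit: +433 days → 11 June 2029.

2029-06-11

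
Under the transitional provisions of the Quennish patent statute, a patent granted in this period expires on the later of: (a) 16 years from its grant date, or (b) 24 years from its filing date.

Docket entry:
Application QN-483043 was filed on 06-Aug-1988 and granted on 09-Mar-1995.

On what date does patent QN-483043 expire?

August 6, 2012

(a) grant + 16 years → 9 March 2011.
(b) filing + 24 years → 6 August 2012.
Later of the two: 6 August 2012.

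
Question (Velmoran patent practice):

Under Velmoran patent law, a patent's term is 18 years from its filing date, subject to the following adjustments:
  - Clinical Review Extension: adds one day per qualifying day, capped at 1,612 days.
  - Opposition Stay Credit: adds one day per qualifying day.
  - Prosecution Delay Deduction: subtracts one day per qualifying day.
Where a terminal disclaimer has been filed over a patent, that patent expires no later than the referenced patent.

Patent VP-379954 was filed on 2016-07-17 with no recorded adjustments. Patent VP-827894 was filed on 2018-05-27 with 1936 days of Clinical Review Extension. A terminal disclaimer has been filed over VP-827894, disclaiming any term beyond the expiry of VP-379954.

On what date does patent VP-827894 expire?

2034-07-17

Natural term of VP-827894:
  Base: filing + 18 years → 27 May 2036.
  Clinical Review Extension: 1936 days claimed exceeds the 1612-day cap, so +1612 days → 25 October 2040.
Expiry of referenced patent VP-379954:
  Base: filing + 18 years → 17 July 2034.
Terminal disclaimer: VP-827894 expires on the earlier of 25 October 2040 and 17 July 2034.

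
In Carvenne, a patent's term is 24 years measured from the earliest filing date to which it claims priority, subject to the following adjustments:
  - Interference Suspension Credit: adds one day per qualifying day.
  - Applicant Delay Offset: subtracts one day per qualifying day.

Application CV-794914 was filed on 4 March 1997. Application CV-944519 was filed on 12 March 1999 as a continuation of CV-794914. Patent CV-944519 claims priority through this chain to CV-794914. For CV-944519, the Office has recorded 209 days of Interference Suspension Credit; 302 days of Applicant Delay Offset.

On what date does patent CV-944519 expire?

Earliest priority filing: 4 March 1997.
Base term: 4 March 1997 + 24 years → 4 March 2021.
Interference Suspension Credit: +209 days → 29 September 2021.
Applicant Delay Offset: −302 days → 1 December 2020.

December 1, 2020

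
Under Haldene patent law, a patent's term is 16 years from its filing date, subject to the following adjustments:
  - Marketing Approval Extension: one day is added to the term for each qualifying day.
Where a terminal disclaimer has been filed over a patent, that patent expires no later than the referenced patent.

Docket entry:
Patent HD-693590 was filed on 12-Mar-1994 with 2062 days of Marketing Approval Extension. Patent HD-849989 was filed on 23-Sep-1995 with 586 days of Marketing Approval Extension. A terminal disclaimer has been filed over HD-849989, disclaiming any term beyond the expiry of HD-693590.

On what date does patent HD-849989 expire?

May 1, 2013

Natural term of HD-849989:
  Base: filing + 16 years → 23 September 2011.
  Marketing Approval Extension: +586 days → 1 May 2013.
Expiry of referenced patent HD-693590:
  Base: filing + 16 years → 12 March 2010.
  Marketing Approval Extension: +2062 days → 3 November 2015.
Terminal disclaimer: HD-849989 expires on the earlier of 1 May 2013 and 3 November 2015.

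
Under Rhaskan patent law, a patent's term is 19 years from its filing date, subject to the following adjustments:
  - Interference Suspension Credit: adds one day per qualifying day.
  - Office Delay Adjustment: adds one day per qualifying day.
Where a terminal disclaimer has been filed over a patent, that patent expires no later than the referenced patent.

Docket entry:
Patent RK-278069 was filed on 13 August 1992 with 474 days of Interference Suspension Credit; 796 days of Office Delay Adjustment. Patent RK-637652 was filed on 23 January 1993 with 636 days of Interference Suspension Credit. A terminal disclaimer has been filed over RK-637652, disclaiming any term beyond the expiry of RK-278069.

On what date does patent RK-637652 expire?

2013-10-20

Natural term of RK-637652:
  Base: filing + 19 years → 23 January 2012.
  Interference Suspension Credit: +636 days → 20 October 2013.
Expiry of referenced patent RK-278069:
  Base: filing + 19 years → 13 August 2011.
  Interference Suspension Credit: +474 days → 29 November 2012.
  Office Delay Adjustment: +796 days → 3 February 2015.
Terminal disclaimer: RK-637652 expires on the earlier of 20 October 2013 and 3 February 2015.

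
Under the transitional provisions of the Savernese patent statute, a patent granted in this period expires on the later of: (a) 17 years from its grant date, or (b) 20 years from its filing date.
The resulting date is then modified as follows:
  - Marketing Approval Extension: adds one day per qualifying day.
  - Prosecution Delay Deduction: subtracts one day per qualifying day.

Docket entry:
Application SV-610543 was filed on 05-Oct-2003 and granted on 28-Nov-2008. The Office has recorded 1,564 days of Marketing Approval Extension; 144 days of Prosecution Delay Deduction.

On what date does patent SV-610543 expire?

(a) grant + 17 years → 28 November 2025.
(b) filing + 20 years → 5 October 2023.
Later of the two: 28 November 2025.
Marketing Approval Extension: +1564 days → 11 March 2030.
Prosecution Delay Deduction: −144 days → 18 October 2029.

October 18, 2029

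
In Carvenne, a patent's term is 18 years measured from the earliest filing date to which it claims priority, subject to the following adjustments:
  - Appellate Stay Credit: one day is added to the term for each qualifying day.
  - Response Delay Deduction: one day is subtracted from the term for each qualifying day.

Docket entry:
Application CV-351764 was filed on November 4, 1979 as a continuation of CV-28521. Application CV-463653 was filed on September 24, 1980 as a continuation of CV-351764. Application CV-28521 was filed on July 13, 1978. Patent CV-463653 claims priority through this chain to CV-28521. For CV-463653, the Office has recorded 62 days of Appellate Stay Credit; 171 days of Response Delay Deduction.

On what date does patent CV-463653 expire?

Earliest priority filing: 13 July 1978.
Base term: 13 July 1978 + 18 years → 13 July 1996.
Appellate Stay Credit: +62 days → 13 September 1996.
Response Delay Deduction: −171 days → 26 March 1996.

1996-03-26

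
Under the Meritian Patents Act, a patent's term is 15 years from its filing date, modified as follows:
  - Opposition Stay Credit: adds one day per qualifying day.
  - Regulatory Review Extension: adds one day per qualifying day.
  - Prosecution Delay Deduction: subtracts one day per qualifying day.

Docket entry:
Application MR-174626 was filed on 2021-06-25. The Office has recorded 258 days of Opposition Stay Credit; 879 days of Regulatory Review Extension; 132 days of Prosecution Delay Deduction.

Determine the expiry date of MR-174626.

2039-03-27

Base term: filing date + 15 years → 25 June 2036.
Opposition Stay Credit: +258 days → 10 March 2037.
Regulatory Review Extension: +879 days → 6 August 2039.
Prosecution Delay Deduction: −132 days → 27 March 2039.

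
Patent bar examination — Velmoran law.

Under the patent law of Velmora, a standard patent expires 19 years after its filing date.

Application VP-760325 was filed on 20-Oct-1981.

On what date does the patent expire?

Filing date + 19 years → 20 October 2000.

2000-10-20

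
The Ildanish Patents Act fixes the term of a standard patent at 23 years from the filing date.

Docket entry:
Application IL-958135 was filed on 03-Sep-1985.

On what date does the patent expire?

2008-09-03

Filing date + 23 years → 3 September 2008.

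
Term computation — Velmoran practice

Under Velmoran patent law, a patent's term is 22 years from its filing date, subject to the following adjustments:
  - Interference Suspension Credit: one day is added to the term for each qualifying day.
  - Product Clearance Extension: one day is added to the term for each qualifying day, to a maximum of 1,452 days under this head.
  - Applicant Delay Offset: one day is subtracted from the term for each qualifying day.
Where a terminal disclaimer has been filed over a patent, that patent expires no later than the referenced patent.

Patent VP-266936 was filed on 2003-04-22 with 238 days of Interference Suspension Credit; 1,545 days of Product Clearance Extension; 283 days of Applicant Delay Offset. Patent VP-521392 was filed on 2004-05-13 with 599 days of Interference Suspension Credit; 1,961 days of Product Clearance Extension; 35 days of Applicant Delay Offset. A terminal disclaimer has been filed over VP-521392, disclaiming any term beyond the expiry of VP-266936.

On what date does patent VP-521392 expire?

2029-02-27

Natural term of VP-521392:
  Base: filing + 22 years → 13 May 2026.
  Interference Suspension Credit: +599 days → 2 January 2028.
  Product Clearance Extension: 1961 days claimed exceeds the 1452-day cap, so +1452 days → 24 December 2031.
  Applicant Delay Offset: −35 days → 19 November 2031.
Expiry of referenced patent VP-266936:
  Base: filing + 22 years → 22 April 2025.
  Interference Suspension Credit: +238 days → 16 December 2025.
  Product Clearance Extension: 1545 days claimed exceeds the 1452-day cap, so +1452 days → 7 December 2029.
  Applicant Delay Offset: −283 days → 27 February 2029.
Terminal disclaimer: VP-521392 expires on the earlier of 19 November 2031 and 27 February 2029.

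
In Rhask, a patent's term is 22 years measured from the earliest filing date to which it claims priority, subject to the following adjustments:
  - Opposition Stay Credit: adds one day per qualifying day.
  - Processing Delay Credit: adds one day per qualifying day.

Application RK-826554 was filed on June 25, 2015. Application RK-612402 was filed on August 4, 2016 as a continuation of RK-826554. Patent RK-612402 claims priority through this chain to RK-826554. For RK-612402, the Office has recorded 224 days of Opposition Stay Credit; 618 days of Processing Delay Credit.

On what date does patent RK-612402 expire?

October 15, 2039

Earliest priority filing: 25 June 2015.
Base term: 25 June 2015 + 22 years → 25 June 2037.
Opposition Stay Credit: +224 days → 4 February 2038.
Processing Delay Credit: +618 days → 15 October 2039.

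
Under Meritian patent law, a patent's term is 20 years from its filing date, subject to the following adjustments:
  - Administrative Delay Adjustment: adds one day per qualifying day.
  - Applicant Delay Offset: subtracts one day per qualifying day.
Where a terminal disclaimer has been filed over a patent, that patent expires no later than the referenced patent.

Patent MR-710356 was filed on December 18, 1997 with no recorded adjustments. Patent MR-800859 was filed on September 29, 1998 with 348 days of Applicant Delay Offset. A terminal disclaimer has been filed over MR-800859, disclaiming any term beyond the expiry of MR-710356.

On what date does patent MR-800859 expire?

Natural term of MR-800859:
  Base: filing + 20 years → 29 September 2018.
  Applicant Delay Offset: −348 days → 16 October 2017.
Expiry of referenced patent MR-710356:
  Base: filing + 20 years → 18 December 2017.
Terminal disclaimer: MR-800859 expires on the earlier of 16 October 2017 and 18 December 2017.

2017-10-16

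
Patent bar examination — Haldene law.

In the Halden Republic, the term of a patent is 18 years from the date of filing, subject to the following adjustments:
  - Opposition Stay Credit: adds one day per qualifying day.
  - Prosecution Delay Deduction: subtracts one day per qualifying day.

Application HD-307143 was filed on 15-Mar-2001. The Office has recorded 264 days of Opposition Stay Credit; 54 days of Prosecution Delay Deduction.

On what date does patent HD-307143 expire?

2019-10-11

Base term: filing date + 18 years → 15 March 2019.
Opposition Stay Credit: +264 days → 4 December 2019.
Prosecution Delay Deduction: −54 days → 11 October 2019.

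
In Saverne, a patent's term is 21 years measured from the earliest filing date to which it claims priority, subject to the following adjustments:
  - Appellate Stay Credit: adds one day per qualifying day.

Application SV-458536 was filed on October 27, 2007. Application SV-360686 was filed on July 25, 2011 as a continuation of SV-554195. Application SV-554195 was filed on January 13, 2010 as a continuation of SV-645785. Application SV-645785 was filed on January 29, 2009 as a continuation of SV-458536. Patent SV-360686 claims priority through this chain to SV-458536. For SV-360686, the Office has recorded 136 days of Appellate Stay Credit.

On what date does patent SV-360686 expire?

Earliest priority filing: 27 October 2007.
Base term: 27 October 2007 + 21 years → 27 October 2028.
Appellate Stay Credit: +136 days → 12 March 2029.

March 12, 2029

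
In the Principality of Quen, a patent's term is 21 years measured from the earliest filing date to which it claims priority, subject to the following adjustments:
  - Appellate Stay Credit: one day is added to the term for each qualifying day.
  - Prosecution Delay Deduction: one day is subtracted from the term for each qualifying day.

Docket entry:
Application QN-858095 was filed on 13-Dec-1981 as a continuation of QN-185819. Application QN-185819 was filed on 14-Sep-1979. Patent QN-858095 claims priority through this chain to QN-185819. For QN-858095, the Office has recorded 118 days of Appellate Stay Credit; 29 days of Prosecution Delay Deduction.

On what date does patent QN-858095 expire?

Earliest priority filing: 14 September 1979.
Base term: 14 September 1979 + 21 years → 14 September 2000.
Appellate Stay Credit: +118 days → 10 January 2001.
Prosecution Delay Deduction: −29 days → 12 December 2000.

December 12, 2000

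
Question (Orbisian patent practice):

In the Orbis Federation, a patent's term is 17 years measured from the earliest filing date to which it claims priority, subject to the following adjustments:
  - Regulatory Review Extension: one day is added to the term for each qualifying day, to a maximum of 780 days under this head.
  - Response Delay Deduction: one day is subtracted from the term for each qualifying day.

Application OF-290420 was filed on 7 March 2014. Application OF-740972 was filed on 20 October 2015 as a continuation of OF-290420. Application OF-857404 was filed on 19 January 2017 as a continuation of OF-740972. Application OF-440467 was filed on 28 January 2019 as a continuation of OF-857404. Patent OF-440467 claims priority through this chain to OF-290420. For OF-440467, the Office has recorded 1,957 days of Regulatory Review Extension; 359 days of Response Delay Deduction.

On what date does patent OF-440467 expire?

2032-05-01

Earliest priority filing: 7 March 2014.
Base term: 7 March 2014 + 17 years → 7 March 2031.
Regulatory Review Extension: 1957 days claimed exceeds the 780-day cap, so +780 days → 25 April 2033.
Response Delay Deduction: −359 days → 1 May 2032.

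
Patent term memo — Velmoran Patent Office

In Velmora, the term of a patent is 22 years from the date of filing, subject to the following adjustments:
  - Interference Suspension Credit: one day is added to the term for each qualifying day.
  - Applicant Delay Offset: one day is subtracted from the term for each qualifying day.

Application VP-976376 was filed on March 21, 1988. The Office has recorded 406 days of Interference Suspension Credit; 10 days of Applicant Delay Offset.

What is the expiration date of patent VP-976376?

April 21, 2011

Base term: filing date + 22 years → 21 March 2010.
Interference Suspension Credit: +406 days → 1 May 2011.
Applicant Delay Offset: −10 days → 21 April 2011.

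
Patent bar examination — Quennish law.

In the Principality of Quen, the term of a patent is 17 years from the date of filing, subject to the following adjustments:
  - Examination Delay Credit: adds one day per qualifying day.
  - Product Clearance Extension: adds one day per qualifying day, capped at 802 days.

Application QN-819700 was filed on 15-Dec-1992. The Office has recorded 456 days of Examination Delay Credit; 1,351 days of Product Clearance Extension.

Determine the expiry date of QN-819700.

May 26, 2013

Base term: filing date + 17 years → 15 December 2009.
Examination Delay Credit: +456 days → 16 March 2011.
Product Clearance Extension: 1351 days claimed exceeds the 802-day cap, so +802 days → 26 May 2013.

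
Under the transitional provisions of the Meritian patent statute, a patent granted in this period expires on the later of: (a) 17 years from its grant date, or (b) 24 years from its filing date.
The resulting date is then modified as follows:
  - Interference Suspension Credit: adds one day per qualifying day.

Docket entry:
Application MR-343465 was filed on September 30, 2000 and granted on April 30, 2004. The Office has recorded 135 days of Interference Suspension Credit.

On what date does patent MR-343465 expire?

2025-02-12

(a) grant + 17 years → 30 April 2021.
(b) filing + 24 years → 30 September 2024.
Later of the two: 30 September 2024.
Interference Suspension Credit: +135 days → 12 February 2025.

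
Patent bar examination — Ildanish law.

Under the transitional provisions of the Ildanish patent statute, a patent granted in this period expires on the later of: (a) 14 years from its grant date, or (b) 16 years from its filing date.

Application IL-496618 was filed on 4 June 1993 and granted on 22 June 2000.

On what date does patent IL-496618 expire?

(a) grant + 14 years → 22 June 2014.
(b) filing + 16 years → 4 June 2009.
Later of the two: 22 June 2014.

June 22, 2014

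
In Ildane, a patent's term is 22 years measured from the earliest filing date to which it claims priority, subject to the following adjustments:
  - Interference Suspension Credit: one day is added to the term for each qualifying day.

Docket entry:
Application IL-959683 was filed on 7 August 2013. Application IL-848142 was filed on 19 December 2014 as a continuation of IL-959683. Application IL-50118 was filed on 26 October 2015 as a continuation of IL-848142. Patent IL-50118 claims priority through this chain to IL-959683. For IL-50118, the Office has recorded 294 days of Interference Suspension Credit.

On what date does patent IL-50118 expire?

Earliest priority filing: 7 August 2013.
Base term: 7 August 2013 + 22 years → 7 August 2035.
Interference Suspension Credit: +294 days → 27 May 2036.

2036-05-27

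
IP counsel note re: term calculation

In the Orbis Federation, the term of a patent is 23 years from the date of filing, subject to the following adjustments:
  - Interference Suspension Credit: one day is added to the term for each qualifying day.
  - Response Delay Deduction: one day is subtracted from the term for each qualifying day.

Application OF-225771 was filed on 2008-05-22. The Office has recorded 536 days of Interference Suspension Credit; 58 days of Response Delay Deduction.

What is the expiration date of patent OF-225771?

2032-09-11

Base term: filing date + 23 years → 22 May 2031.
Interference Suspension Credit: +536 days → 8 November 2032.
Response Delay Deduction: −58 days → 11 September 2032.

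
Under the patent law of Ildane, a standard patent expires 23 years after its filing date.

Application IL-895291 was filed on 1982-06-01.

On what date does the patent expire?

2005-06-01

Filing date + 23 years → 1 June 2005.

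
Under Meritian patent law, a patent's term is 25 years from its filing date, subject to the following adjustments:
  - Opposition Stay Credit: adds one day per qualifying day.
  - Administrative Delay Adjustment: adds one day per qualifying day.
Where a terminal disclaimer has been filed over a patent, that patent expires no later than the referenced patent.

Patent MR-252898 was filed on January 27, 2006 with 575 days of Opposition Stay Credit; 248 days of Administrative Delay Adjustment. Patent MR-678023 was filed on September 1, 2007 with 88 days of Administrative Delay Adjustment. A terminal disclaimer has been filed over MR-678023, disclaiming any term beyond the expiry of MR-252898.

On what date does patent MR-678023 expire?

Natural term of MR-678023:
  Base: filing + 25 years → 1 September 2032.
  Administrative Delay Adjustment: +88 days → 28 November 2032.
Expiry of referenced patent MR-252898:
  Base: filing + 25 years → 27 January 2031.
  Opposition Stay Credit: +575 days → 24 August 2032.
  Administrative Delay Adjustment: +248 days → 29 April 2033.
Terminal disclaimer: MR-678023 expires on the earlier of 28 November 2032 and 29 April 2033.

November 28, 2032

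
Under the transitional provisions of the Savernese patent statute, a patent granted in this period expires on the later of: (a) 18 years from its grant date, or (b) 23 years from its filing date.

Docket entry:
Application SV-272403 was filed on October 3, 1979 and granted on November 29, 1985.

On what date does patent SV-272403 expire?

November 29, 2003

(a) grant + 18 years → 29 November 2003.
(b) filing + 23 years → 3 October 2002.
Later of the two: 29 November 2003.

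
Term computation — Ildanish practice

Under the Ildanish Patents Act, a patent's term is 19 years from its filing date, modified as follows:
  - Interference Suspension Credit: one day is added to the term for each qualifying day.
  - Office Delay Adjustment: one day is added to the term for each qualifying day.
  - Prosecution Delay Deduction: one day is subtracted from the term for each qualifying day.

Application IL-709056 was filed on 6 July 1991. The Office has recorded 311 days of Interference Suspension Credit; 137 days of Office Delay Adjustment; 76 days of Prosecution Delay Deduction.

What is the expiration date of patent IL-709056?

Base term: filing date + 19 years → 6 July 2010.
Interference Suspension Credit: +311 days → 13 May 2011.
Office Delay Adjustment: +137 days → 27 September 2011.
Prosecution Delay Deduction: −76 days → 13 July 2011.

2011-07-13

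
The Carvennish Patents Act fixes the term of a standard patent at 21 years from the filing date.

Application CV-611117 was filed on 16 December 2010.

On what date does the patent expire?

Filing date + 21 years → 16 December 2031.

2031-12-16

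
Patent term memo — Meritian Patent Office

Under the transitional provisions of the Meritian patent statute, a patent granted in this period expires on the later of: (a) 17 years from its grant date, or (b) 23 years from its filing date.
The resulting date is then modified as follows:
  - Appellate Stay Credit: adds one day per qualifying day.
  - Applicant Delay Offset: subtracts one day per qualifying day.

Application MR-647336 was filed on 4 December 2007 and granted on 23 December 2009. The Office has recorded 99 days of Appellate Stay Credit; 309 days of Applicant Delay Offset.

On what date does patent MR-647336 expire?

(a) grant + 17 years → 23 December 2026.
(b) filing + 23 years → 4 December 2030.
Later of the two: 4 December 2030.
Appellate Stay Credit: +99 days → 13 March 2031.
Applicant Delay Offset: −309 days → 8 May 2030.

2030-05-08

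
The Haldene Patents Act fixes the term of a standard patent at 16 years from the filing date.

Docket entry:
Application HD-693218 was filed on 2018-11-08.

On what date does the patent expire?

Filing date + 16 years → 8 November 2034.

2034-11-08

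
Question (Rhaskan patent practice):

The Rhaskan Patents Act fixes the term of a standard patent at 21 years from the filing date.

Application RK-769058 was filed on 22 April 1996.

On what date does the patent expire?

2017-04-22

Filing date + 21 years → 22 April 2017.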